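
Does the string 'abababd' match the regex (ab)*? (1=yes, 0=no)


Pattern: (ab)*
String: 'abababd'
Pattern requires: zero or more repetitions of 'ab'
Length 7 is odd -> cannot be (ab)* -> no match
Result: 0

0


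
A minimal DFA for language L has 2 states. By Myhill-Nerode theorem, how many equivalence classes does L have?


Myhill-Nerode theorem:
Number of equivalence classes = number of states in minimal DFA
Minimal DFA states = 2
Therefore equivalence classes = 2

2


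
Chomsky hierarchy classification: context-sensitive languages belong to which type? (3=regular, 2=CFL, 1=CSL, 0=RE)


Chomsky hierarchy levels:
  Type 3: Regular (DFA/NFA/regex)
  Type 2: Context-free (PDA)
  Type 1: Context-sensitive
  Type 0: Recursively enumerable (TM)
'context-sensitive' corresponds to Type 1

1


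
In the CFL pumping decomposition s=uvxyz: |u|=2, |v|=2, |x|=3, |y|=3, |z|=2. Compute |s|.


|s| = |u| + |v| + |x| + |y| + |z|
= 2 + 2 + 3 + 3 + 2
= 4 + 3 + 5
= 7 + 5
= 12

12


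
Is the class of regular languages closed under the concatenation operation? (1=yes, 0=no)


Regular languages are closed under:
- Union (DFA product construction)
- Intersection (DFA product construction)
- Complement (swap accept/reject states)
- Concatenation (NFA construction)
- Kleene star (NFA construction)
concatenation is in this list
Therefore: closed

1


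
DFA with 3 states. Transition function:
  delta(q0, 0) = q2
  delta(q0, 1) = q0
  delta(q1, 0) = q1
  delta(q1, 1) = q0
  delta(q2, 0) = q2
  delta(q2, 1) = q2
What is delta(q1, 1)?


Looking up transition function:
delta(q1, 1) in the table
Row: q1, Column: 1
Result: q0

q0


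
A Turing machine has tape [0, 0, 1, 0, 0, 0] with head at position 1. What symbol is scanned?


Tape: [0, 0, 1, 0, 0, 0]
Positions: 0 1 2 3 4 5
Values:    0 0 1 0 0 0
Head at position 1
tape[1] = 0

0


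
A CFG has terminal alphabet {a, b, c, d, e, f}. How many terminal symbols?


Terminal symbols: a, b, c, d, e, f
Counting each: a (#1), b (#2), c (#3), d (#4), e (#5), f (#6)
Total = 6

6


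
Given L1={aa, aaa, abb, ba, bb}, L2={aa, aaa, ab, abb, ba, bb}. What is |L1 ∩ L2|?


L1 = {aa, aaa, abb, ba, bb}
L2 = {aa, aaa, ab, abb, ba, bb}
Checking each string in L1 against L2:
  'aa': in L2? Yes
  'aaa': in L2? Yes
  'abb': in L2? Yes
  'ba': in L2? Yes
  'bb': in L2? Yes
Intersection = {aa, aaa, abb, ba, bb}
|L1 ∩ L2| = 5

5


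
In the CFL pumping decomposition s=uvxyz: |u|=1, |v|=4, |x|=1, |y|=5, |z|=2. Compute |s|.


|s| = |u| + |v| + |x| + |y| + |z|
= 1 + 4 + 1 + 5 + 2
= 5 + 1 + 7
= 6 + 7
= 13

13


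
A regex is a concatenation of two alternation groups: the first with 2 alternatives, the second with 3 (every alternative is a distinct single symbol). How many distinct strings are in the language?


First group: 2 alternatives
Second group: 3 alternatives
Concatenation: each choice from group 1 pairs with each from group 2
Total = 2 x 3 = 6

6


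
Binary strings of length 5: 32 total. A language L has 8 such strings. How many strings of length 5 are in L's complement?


Alphabet: {0,1}
String length: 5
Total strings of length 5 = 2^5 = 32
Strings in L = 8
Complement = total - |L|
= 32 - 8
= 24

24


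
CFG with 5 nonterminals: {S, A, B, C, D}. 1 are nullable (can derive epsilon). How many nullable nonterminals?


Nonterminals: {S, A, B, C, D}
A nonterminal is nullable if it can derive epsilon
Counting nullable nonterminals: 1
Total nullable = 1

1


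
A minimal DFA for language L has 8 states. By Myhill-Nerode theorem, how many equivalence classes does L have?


Myhill-Nerode theorem:
Number of equivalence classes = number of states in minimal DFA
Minimal DFA states = 8
Therefore equivalence classes = 8

8


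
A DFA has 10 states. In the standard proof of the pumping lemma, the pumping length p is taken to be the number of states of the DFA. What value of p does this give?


Pumping lemma for regular languages (standard proof):
Take p = |Q|, the number of DFA states.
Any string of length >= |Q| passes through |Q|+1 states while reading its first |Q| symbols,
so by pigeonhole some state repeats, giving the loop that can be pumped.
Here |Q| = 10
Therefore the proof uses p = 10

10


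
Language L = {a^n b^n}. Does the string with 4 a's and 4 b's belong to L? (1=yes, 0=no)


Language requires equal numbers of a's and b's
PDA pushes for each 'a', pops for each 'b'
Number of a's = 4
Number of b's = 4
4 == 4 -> Accept

1


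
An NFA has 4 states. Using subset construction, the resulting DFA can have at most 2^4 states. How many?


NFA has 4 states
Subset construction: each DFA state = subset of NFA states
Maximum subsets = 2^4
2^4 = 16

16


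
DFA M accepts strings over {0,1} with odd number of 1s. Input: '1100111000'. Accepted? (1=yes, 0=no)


DFA has 2 states: q_even (start, accept=no) and q_odd
Processing string '1100111000' character by character:
  Position 0: read '1', 1-count=1 -> q_odd
  Position 1: read '1', 1-count=2 -> q_even
  Position 2: read '0', 1-count=2 -> q_even (no change)
  Position 3: read '0', 1-count=2 -> q_even (no change)
  Position 4: read '1', 1-count=3 -> q_odd
  Position 5: read '1', 1-count=4 -> q_even
  Position 6: read '1', 1-count=5 -> q_odd
  Position 7: read '0', 1-count=5 -> q_odd (no change)
  Position 8: read '0', 1-count=5 -> q_odd (no change)
  Position 9: read '0', 1-count=5 -> q_odd (no change)
Final state: q_odd, total 1s = 5 (odd); the DFA requires an odd count -> accept

1


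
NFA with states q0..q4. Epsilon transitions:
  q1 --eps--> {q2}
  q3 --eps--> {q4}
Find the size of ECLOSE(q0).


Starting from q0
Initialize closure = {q0}
q0 has no outgoing epsilon transitions -> nothing to add
Final closure: {q0}
Size = 1

1


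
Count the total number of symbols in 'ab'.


String: 'ab'
Counting characters:
  'a' appears 1 time(s)
  'b' appears 1 time(s)
Total length = 1 + 1 = 2

2


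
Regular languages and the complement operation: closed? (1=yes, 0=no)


Regular languages are closed under all standard operations:
- Union: Yes (product construction)
- Intersection: Yes (product construction)
- Complement: Yes (swap accept/reject)
- Concatenation: Yes (NFA construction)
Operation: complement -> Closed

1


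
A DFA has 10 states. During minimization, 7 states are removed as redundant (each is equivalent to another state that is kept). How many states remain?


Original DFA: 10 states
Redundant states removed: 7
Minimized states = original - removed
= 10 - 7
= 3

3


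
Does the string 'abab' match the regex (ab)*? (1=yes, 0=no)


Pattern: (ab)*
String: 'abab'
Pattern requires: zero or more repetitions of 'ab'
Pairs: ['ab', 'ab']
All pairs are 'ab'? Yes
Result: 1

1


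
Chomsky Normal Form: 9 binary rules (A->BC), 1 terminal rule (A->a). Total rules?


CNF allows two rule forms:
  A -> BC (binary): 9 rules
  A -> a (terminal): 1 rule
Total = 9 + 1 = 10

10


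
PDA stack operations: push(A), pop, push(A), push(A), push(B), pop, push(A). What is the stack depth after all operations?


Tracing stack operations:
  push(A) -> stack = [A], depth=1
  pop -> removed A, stack = [], depth=0
  push(A) -> stack = [A], depth=1
  push(A) -> stack = [A,A], depth=2
  push(B) -> stack = [A,A,B], depth=3
  pop -> removed B, stack = [A,A], depth=2
  push(A) -> stack = [A,A,A], depth=3
Final depth = 3

3


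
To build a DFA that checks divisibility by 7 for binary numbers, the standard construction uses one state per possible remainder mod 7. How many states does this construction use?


Divisibility by 7 is tracked via the remainder mod 7: 0, 1, ..., 6
The construction assigns one state to each remainder
Number of remainders = 7

7


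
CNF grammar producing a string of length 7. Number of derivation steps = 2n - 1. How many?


Chomsky Normal Form derivation:
String length n = 7
Each step either:
  - Splits a nonterminal into two (n-1 such steps)
  - Converts a nonterminal to terminal (n such steps)
Total = (n-1) + n = 2n - 1
= 2(7) - 1
= 14 - 1
= 13

13


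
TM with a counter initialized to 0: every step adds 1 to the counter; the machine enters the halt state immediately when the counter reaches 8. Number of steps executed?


Counter starts at 0. Counting sequence:
  Step 1: counter = 1
  Step 2: counter = 2
  Step 3: counter = 3
  Step 4: counter = 4
  Step 5: counter = 5
  Step 6: counter = 6
  Step 7: counter = 7
  Step 8: counter = 8
Counter reached 8 -> halt
Total steps = 8

8


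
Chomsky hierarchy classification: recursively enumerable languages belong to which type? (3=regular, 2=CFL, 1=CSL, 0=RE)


Chomsky hierarchy levels:
  Type 3: Regular (DFA/NFA/regex)
  Type 2: Context-free (PDA)
  Type 1: Context-sensitive
  Type 0: Recursively enumerable (TM)
'recursively enumerable' corresponds to Type 0

0


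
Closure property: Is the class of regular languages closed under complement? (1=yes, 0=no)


Regular languages are closed under all standard operations:
- Union: Yes (product construction)
- Intersection: Yes (product construction)
- Complement: Yes (swap accept/reject)
- Concatenation: Yes (NFA construction)
Operation: complement -> Closed

1


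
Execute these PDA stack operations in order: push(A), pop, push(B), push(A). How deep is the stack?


Tracing stack operations:
  push(A) -> stack = [A], depth=1
  pop -> removed A, stack = [], depth=0
  push(B) -> stack = [B], depth=1
  push(A) -> stack = [B,A], depth=2
Final depth = 2

2


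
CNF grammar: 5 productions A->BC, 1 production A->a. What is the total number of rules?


CNF allows two rule forms:
  A -> BC (binary): 5 rules
  A -> a (terminal): 1 rule
Total = 5 + 1 = 6

6


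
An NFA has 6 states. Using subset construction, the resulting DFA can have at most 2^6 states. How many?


NFA has 6 states
Subset construction: each DFA state = subset of NFA states
Maximum subsets = 2^6
2^6 = 64

64


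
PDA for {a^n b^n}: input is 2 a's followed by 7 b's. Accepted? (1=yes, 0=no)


Language requires equal numbers of a's and b's
PDA pushes for each 'a', pops for each 'b'
Number of a's = 2
Number of b's = 7
2 != 7 -> Reject

0


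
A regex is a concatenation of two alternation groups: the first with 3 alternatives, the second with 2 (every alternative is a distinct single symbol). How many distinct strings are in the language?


First group: 3 alternatives
Second group: 2 alternatives
Concatenation: each choice from group 1 pairs with each from group 2
Total = 3 x 2 = 6

6


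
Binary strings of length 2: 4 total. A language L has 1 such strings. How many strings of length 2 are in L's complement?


Alphabet: {0,1}
String length: 2
Total strings of length 2 = 2^2 = 4
Strings in L = 1
Complement = total - |L|
= 4 - 1
= 3

3


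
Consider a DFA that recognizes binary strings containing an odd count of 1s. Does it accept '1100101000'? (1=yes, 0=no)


DFA has 2 states: q_even (start, accept=no) and q_odd
Processing string '1100101000' character by character:
  Position 0: read '1', 1-count=1 -> q_odd
  Position 1: read '1', 1-count=2 -> q_even
  Position 2: read '0', 1-count=2 -> q_even (no change)
  Position 3: read '0', 1-count=2 -> q_even (no change)
  Position 4: read '1', 1-count=3 -> q_odd
  Position 5: read '0', 1-count=3 -> q_odd (no change)
  Position 6: read '1', 1-count=4 -> q_even
  Position 7: read '0', 1-count=4 -> q_even (no change)
  Position 8: read '0', 1-count=4 -> q_even (no change)
  Position 9: read '0', 1-count=4 -> q_even (no change)
Final state: q_even, total 1s = 4 (even); the DFA requires an odd count -> reject

0


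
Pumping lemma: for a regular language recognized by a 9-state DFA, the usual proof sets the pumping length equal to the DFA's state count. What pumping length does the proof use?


Pumping lemma for regular languages (standard proof):
Take p = |Q|, the number of DFA states.
Any string of length >= |Q| passes through |Q|+1 states while reading its first |Q| symbols,
so by pigeonhole some state repeats, giving the loop that can be pumped.
Here |Q| = 9
Therefore the proof uses p = 9

9


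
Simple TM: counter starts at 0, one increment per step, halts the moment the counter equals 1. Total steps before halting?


Counter starts at 0. Counting sequence:
  Step 1: counter = 1
Counter reached 1 -> halt
Total steps = 1

1


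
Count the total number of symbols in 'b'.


String: 'b'
Counting characters:
  'b' appears 1 time(s)
Total length = 0 + 1 = 1

1


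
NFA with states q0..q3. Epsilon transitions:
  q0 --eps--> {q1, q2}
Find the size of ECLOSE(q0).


Starting from q0
Initialize closure = {q0}
Follow epsilon from q0 -> add q1
Follow epsilon from q0 -> add q2
Final closure: {q0, q1, q2}
Size = 3

3


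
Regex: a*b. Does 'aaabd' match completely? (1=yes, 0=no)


Pattern: a*b
String: 'aaabd'
Pattern requires: zero or more 'a's followed by exactly one 'b'
Found 3 leading 'a's
Remaining: 'bd'
Remaining is not 'b' -> no match
Result: 0

0


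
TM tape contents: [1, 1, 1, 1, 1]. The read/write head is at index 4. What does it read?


Tape: [1, 1, 1, 1, 1]
Positions: 0 1 2 3 4
Values:    1 1 1 1 1
Head at position 4
tape[4] = 1

1


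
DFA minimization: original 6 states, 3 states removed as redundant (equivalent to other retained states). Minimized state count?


Original DFA: 6 states
Redundant states removed: 3
Minimized states = original - removed
= 6 - 3
= 3

3


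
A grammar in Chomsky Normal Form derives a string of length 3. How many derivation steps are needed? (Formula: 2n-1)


Chomsky Normal Form derivation:
String length n = 3
Each step either:
  - Splits a nonterminal into two (n-1 such steps)
  - Converts a nonterminal to terminal (n such steps)
Total = (n-1) + n = 2n - 1
= 2(3) - 1
= 6 - 1
= 5

5


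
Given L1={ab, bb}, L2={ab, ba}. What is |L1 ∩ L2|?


L1 = {ab, bb}
L2 = {ab, ba}
Checking each string in L1 against L2:
  'ab': in L2? Yes
  'bb': in L2? No
Intersection = {ab}
|L1 ∩ L2| = 1

1


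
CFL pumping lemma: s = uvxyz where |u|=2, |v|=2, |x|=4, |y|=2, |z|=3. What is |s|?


|s| = |u| + |v| + |x| + |y| + |z|
= 2 + 2 + 4 + 2 + 3
= 4 + 4 + 5
= 8 + 5
= 13

13


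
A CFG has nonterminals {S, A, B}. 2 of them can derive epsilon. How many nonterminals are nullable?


Nonterminals: {S, A, B}
A nonterminal is nullable if it can derive epsilon
Counting nullable nonterminals: 2
Total nullable = 2

2


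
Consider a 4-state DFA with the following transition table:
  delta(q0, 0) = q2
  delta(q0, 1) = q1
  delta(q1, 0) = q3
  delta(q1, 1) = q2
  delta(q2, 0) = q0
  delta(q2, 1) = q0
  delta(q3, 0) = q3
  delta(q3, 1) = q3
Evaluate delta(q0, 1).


Looking up transition function:
delta(q0, 1) in the table
Row: q0, Column: 1
Result: q1

q1


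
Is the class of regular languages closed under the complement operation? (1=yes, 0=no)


Regular languages are closed under:
- Union (DFA product construction)
- Intersection (DFA product construction)
- Complement (swap accept/reject states)
- Concatenation (NFA construction)
- Kleene star (NFA construction)
complement is in this list
Therefore: closed

1


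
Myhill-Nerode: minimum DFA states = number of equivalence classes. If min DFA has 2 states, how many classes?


Myhill-Nerode theorem:
Number of equivalence classes = number of states in minimal DFA
Minimal DFA states = 2
Therefore equivalence classes = 2

2


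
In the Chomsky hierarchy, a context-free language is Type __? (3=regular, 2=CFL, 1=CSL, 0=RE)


Chomsky hierarchy levels:
  Type 3: Regular (DFA/NFA/regex)
  Type 2: Context-free (PDA)
  Type 1: Context-sensitive
  Type 0: Recursively enumerable (TM)
'context-free' corresponds to Type 2

2


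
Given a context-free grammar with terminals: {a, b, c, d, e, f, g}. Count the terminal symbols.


Terminal symbols: a, b, c, d, e, f, g
Counting each: a (#1), b (#2), c (#3), d (#4), e (#5), f (#6), g (#7)
Total = 7

7


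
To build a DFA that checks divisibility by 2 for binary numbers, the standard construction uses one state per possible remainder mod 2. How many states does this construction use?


Divisibility by 2 is tracked via the remainder mod 2: 0, 1, ..., 1
The construction assigns one state to each remainder
Number of remainders = 2

2


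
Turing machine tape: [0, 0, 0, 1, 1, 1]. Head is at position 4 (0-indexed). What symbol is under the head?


Tape: [0, 0, 0, 1, 1, 1]
Positions: 0 1 2 3 4 5
Values:    0 0 0 1 1 1
Head at position 4
tape[4] = 1

1


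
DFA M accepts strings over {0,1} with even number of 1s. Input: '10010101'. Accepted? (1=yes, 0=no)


DFA has 2 states: q_even (start, accept=yes) and q_odd
Processing string '10010101' character by character:
  Position 0: read '1', 1-count=1 -> q_odd
  Position 1: read '0', 1-count=1 -> q_odd (no change)
  Position 2: read '0', 1-count=1 -> q_odd (no change)
  Position 3: read '1', 1-count=2 -> q_even
  Position 4: read '0', 1-count=2 -> q_even (no change)
  Position 5: read '1', 1-count=3 -> q_odd
  Position 6: read '0', 1-count=3 -> q_odd (no change)
  Position 7: read '1', 1-count=4 -> q_even
Final state: q_even, total 1s = 4 (even); the DFA requires an even count -> accept

1


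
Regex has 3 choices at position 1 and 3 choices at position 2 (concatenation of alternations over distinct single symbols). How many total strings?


First group: 3 alternatives
Second group: 3 alternatives
Concatenation: each choice from group 1 pairs with each from group 2
Total = 3 x 3 = 9

9


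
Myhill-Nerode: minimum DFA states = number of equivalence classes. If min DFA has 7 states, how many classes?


Myhill-Nerode theorem:
Number of equivalence classes = number of states in minimal DFA
Minimal DFA states = 7
Therefore equivalence classes = 7

7


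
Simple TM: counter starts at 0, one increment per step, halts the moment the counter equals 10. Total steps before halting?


Counter starts at 0. Counting sequence:
  Step 1: counter = 1
  Step 2: counter = 2
  Step 3: counter = 3
  Step 4: counter = 4
  Step 5: counter = 5
  Step 6: counter = 6
  ...
  Step 10: counter = 10
Counter reached 10 -> halt
Total steps = 10

10


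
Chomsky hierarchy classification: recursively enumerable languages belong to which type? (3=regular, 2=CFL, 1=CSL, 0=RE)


Chomsky hierarchy levels:
  Type 3: Regular (DFA/NFA/regex)
  Type 2: Context-free (PDA)
  Type 1: Context-sensitive
  Type 0: Recursively enumerable (TM)
'recursively enumerable' corresponds to Type 0

0


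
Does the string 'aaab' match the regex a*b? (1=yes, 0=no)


Pattern: a*b
String: 'aaab'
Pattern requires: zero or more 'a's followed by exactly one 'b'
Found 3 leading 'a's
Remaining: 'b'
Remaining is exactly 'b' -> match
Result: 1

1


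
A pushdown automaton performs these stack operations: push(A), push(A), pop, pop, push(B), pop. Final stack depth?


Tracing stack operations:
  push(A) -> stack = [A], depth=1
  push(A) -> stack = [A,A], depth=2
  pop -> removed A, stack = [A], depth=1
  pop -> removed A, stack = [], depth=0
  push(B) -> stack = [B], depth=1
  pop -> removed B, stack = [], depth=0
Final depth = 0

0


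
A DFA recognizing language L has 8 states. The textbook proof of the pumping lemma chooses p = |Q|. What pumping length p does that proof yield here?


Pumping lemma for regular languages (standard proof):
Take p = |Q|, the number of DFA states.
Any string of length >= |Q| passes through |Q|+1 states while reading its first |Q| symbols,
so by pigeonhole some state repeats, giving the loop that can be pumped.
Here |Q| = 8
Therefore the proof uses p = 8

8


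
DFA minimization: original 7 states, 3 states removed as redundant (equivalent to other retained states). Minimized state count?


Original DFA: 7 states
Redundant states removed: 3
Minimized states = original - removed
= 7 - 3
= 4

4


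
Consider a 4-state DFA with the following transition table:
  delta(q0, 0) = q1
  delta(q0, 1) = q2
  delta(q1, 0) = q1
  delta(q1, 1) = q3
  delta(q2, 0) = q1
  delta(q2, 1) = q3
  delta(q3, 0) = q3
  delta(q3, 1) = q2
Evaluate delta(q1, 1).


Looking up transition function:
delta(q1, 1) in the table
Row: q1, Column: 1
Result: q3

q3


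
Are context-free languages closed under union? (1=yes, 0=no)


CFL closure properties:
  Closed under: union, concatenation, Kleene star
  NOT closed under: intersection, complement
Operation 'union' is in closed list -> Yes (closed)

1


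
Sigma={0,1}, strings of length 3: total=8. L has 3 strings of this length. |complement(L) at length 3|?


Alphabet: {0,1}
String length: 3
Total strings of length 3 = 2^3 = 8
Strings in L = 3
Complement = total - |L|
= 8 - 3
= 5

5


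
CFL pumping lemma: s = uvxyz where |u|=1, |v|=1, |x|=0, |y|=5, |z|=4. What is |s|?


|s| = |u| + |v| + |x| + |y| + |z|
= 1 + 1 + 0 + 5 + 4
= 2 + 0 + 9
= 2 + 9
= 11

11


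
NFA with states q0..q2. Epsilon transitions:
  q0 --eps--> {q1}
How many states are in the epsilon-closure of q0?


Starting from q0
Initialize closure = {q0}
Follow epsilon from q0 -> add q1
Final closure: {q0, q1}
Size = 2

2


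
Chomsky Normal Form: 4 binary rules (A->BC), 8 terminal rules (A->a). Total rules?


CNF allows two rule forms:
  A -> BC (binary): 4 rules
  A -> a (terminal): 8 rules
Total = 4 + 8 = 12

12


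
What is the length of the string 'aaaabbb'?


String: 'aaaabbb'
Counting characters:
  'a' appears 4 time(s)
  'b' appears 3 time(s)
Total length = 4 + 3 = 7

7


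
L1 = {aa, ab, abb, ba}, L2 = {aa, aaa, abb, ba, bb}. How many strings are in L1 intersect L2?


L1 = {aa, ab, abb, ba}
L2 = {aa, aaa, abb, ba, bb}
Checking each string in L1 against L2:
  'aa': in L2? Yes
  'ab': in L2? No
  'abb': in L2? Yes
  'ba': in L2? Yes
Intersection = {aa, abb, ba}
|L1 ∩ L2| = 3

3


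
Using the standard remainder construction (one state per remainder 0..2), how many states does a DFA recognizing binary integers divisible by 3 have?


Divisibility by 3 is tracked via the remainder mod 3: 0, 1, ..., 2
The construction assigns one state to each remainder
Number of remainders = 3

3


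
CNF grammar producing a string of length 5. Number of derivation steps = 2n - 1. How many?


Chomsky Normal Form derivation:
String length n = 5
Each step either:
  - Splits a nonterminal into two (n-1 such steps)
  - Converts a nonterminal to terminal (n such steps)
Total = (n-1) + n = 2n - 1
= 2(5) - 1
= 10 - 1
= 9

9


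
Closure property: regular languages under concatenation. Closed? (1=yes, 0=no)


Regular languages are closed under:
- Union (DFA product construction)
- Intersection (DFA product construction)
- Complement (swap accept/reject states)
- Concatenation (NFA construction)
- Kleene star (NFA construction)
concatenation is in this list
Therefore: closed

1


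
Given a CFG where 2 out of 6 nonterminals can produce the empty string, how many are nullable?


Nonterminals: {S, A, B, C, D, E}
A nonterminal is nullable if it can derive epsilon
Counting nullable nonterminals: 2
Total nullable = 2

2


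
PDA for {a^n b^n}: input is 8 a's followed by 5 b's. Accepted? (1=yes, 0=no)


Language requires equal numbers of a's and b's
PDA pushes for each 'a', pops for each 'b'
Number of a's = 8
Number of b's = 5
8 != 5 -> Reject

0


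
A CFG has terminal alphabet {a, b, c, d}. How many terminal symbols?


Terminal symbols: a, b, c, d
Counting each: a (#1), b (#2), c (#3), d (#4)
Total = 4

4


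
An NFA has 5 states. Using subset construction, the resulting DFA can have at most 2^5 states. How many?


NFA has 5 states
Subset construction: each DFA state = subset of NFA states
Maximum subsets = 2^5
2^5 = 32

32


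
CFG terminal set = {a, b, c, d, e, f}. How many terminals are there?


Terminal symbols: a, b, c, d, e, f
Counting each: a (#1), b (#2), c (#3), d (#4), e (#5), f (#6)
Total = 6

6


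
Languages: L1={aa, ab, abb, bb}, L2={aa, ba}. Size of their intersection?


L1 = {aa, ab, abb, bb}
L2 = {aa, ba}
Checking each string in L1 against L2:
  'aa': in L2? Yes
  'ab': in L2? No
  'abb': in L2? No
  'bb': in L2? No
Intersection = {aa}
|L1 ∩ L2| = 1

1


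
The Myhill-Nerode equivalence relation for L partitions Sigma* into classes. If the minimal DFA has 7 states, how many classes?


Myhill-Nerode theorem:
Number of equivalence classes = number of states in minimal DFA
Minimal DFA states = 7
Therefore equivalence classes = 7

7


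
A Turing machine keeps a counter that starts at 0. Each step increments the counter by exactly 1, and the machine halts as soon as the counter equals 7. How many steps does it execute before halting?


Counter starts at 0. Counting sequence:
  Step 1: counter = 1
  Step 2: counter = 2
  Step 3: counter = 3
  Step 4: counter = 4
  Step 5: counter = 5
  Step 6: counter = 6
  Step 7: counter = 7
Counter reached 7 -> halt
Total steps = 7

7


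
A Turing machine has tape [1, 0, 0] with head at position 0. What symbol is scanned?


Tape: [1, 0, 0]
Positions: 0 1 2
Values:    1 0 0
Head at position 0
tape[0] = 1

1


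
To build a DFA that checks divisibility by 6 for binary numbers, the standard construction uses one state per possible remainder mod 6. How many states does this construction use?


Divisibility by 6 is tracked via the remainder mod 6: 0, 1, ..., 5
The construction assigns one state to each remainder
Number of remainders = 6

6


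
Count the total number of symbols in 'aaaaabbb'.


String: 'aaaaabbb'
Counting characters:
  'a' appears 5 time(s)
  'b' appears 3 time(s)
Total length = 5 + 3 = 8

8


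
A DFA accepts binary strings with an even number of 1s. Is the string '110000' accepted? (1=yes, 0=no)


DFA has 2 states: q_even (start, accept=yes) and q_odd
Processing string '110000' character by character:
  Position 0: read '1', 1-count=1 -> q_odd
  Position 1: read '1', 1-count=2 -> q_even
  Position 2: read '0', 1-count=2 -> q_even (no change)
  Position 3: read '0', 1-count=2 -> q_even (no change)
  Position 4: read '0', 1-count=2 -> q_even (no change)
  Position 5: read '0', 1-count=2 -> q_even (no change)
Final state: q_even, total 1s = 2 (even); the DFA requires an even count -> accept

1


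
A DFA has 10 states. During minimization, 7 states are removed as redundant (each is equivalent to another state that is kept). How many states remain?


Original DFA: 10 states
Redundant states removed: 7
Minimized states = original - removed
= 10 - 7
= 3

3


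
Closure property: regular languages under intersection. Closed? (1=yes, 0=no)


Regular languages are closed under:
- Union (DFA product construction)
- Intersection (DFA product construction)
- Complement (swap accept/reject states)
- Concatenation (NFA construction)
- Kleene star (NFA construction)
intersection is in this list
Therefore: closed

1


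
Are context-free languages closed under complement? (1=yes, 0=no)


CFL closure properties:
  Closed under: union, concatenation, Kleene star
  NOT closed under: intersection, complement
Operation 'complement' is in not-closed list -> No (not closed)

0


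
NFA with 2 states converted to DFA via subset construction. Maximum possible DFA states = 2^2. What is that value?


NFA has 2 states
Subset construction: each DFA state = subset of NFA states
Maximum subsets = 2^2
2^2 = 4

4


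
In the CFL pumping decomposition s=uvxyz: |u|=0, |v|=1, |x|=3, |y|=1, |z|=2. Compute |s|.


|s| = |u| + |v| + |x| + |y| + |z|
= 0 + 1 + 3 + 1 + 2
= 1 + 3 + 3
= 4 + 3
= 7

7


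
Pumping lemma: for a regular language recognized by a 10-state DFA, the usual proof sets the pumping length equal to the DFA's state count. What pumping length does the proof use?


Pumping lemma for regular languages (standard proof):
Take p = |Q|, the number of DFA states.
Any string of length >= |Q| passes through |Q|+1 states while reading its first |Q| symbols,
so by pigeonhole some state repeats, giving the loop that can be pumped.
Here |Q| = 10
Therefore the proof uses p = 10

10


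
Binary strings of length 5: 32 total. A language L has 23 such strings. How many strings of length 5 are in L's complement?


Alphabet: {0,1}
String length: 5
Total strings of length 5 = 2^5 = 32
Strings in L = 23
Complement = total - |L|
= 32 - 23
= 9

9


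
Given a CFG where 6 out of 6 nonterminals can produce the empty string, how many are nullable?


Nonterminals: {S, A, B, C, D, E}
A nonterminal is nullable if it can derive epsilon
Counting nullable nonterminals: 6
Total nullable = 6

6


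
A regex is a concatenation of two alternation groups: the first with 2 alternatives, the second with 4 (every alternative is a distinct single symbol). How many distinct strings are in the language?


First group: 2 alternatives
Second group: 4 alternatives
Concatenation: each choice from group 1 pairs with each from group 2
Total = 2 x 4 = 8

8


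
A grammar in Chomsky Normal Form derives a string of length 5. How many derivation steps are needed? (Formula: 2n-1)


Chomsky Normal Form derivation:
String length n = 5
Each step either:
  - Splits a nonterminal into two (n-1 such steps)
  - Converts a nonterminal to terminal (n such steps)
Total = (n-1) + n = 2n - 1
= 2(5) - 1
= 10 - 1
= 9

9


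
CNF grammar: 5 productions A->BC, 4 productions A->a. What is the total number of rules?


CNF allows two rule forms:
  A -> BC (binary): 5 rules
  A -> a (terminal): 4 rules
Total = 5 + 4 = 9

9


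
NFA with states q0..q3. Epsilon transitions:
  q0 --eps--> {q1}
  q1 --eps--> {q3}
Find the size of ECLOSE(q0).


Starting from q0
Initialize closure = {q0}
Follow epsilon from q0 -> add q1
Follow epsilon from q1 -> add q3
Final closure: {q0, q1, q3}
Size = 3

3


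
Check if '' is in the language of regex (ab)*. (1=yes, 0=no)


Pattern: (ab)*
String: ''
Pattern requires: zero or more repetitions of 'ab'
Pairs: []
All pairs are 'ab'? Yes
Result: 1

1


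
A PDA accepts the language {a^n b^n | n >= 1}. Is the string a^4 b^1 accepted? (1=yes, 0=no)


Language requires equal numbers of a's and b's
PDA pushes for each 'a', pops for each 'b'
Number of a's = 4
Number of b's = 1
4 != 1 -> Reject

0


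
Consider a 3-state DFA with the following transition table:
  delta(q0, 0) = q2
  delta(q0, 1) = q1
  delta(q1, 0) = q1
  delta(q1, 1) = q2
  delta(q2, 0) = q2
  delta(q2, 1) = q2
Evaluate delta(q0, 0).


Looking up transition function:
delta(q0, 0) in the table
Row: q0, Column: 0
Result: q2

q2


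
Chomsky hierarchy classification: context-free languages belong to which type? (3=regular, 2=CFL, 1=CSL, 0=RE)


Chomsky hierarchy levels:
  Type 3: Regular (DFA/NFA/regex)
  Type 2: Context-free (PDA)
  Type 1: Context-sensitive
  Type 0: Recursively enumerable (TM)
'context-free' corresponds to Type 2

2


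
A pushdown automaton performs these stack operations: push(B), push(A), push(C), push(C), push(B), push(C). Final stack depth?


Tracing stack operations:
  push(B) -> stack = [B], depth=1
  push(A) -> stack = [B,A], depth=2
  push(C) -> stack = [B,A,C], depth=3
  push(C) -> stack = [B,A,C,C], depth=4
  push(B) -> stack = [B,A,C,C,B], depth=5
  push(C) -> stack = [B,A,C,C,B,C], depth=6
Final depth = 6

6


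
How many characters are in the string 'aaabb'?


String: 'aaabb'
Counting characters:
  'a' appears 3 time(s)
  'b' appears 2 time(s)
Total length = 3 + 2 = 5

5


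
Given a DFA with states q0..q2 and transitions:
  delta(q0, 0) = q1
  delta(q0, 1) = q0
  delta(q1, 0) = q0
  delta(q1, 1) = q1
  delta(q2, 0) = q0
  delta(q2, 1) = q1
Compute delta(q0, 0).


Looking up transition function:
delta(q0, 0) in the table
Row: q0, Column: 0
Result: q1

q1


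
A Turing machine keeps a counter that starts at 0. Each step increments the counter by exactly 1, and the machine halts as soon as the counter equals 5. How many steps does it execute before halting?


Counter starts at 0. Counting sequence:
  Step 1: counter = 1
  Step 2: counter = 2
  Step 3: counter = 3
  Step 4: counter = 4
  Step 5: counter = 5
Counter reached 5 -> halt
Total steps = 5

5


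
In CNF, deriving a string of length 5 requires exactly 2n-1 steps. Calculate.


Chomsky Normal Form derivation:
String length n = 5
Each step either:
  - Splits a nonterminal into two (n-1 such steps)
  - Converts a nonterminal to terminal (n such steps)
Total = (n-1) + n = 2n - 1
= 2(5) - 1
= 10 - 1
= 9

9


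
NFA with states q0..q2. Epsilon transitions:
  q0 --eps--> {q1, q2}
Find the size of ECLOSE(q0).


Starting from q0
Initialize closure = {q0}
Follow epsilon from q0 -> add q1
Follow epsilon from q0 -> add q2
Final closure: {q0, q1, q2}
Size = 3

3


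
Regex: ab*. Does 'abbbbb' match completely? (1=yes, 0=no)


Pattern: ab*
String: 'abbbbb'
Pattern requires: exactly one 'a' followed by zero or more 'b's
First char is 'a' -> OK
Rest 'bbbbb': all b's? Yes
Result: 1

1


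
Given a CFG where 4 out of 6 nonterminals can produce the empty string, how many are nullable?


Nonterminals: {S, A, B, C, D, E}
A nonterminal is nullable if it can derive epsilon
Counting nullable nonterminals: 4
Total nullable = 4

4


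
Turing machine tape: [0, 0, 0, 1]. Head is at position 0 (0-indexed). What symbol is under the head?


Tape: [0, 0, 0, 1]
Positions: 0 1 2 3
Values:    0 0 0 1
Head at position 0
tape[0] = 0

0


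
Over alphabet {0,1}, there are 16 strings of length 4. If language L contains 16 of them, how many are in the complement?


Alphabet: {0,1}
String length: 4
Total strings of length 4 = 2^4 = 16
Strings in L = 16
Complement = total - |L|
= 16 - 16
= 0

0


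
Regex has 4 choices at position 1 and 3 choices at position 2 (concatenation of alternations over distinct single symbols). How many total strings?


First group: 4 alternatives
Second group: 3 alternatives
Concatenation: each choice from group 1 pairs with each from group 2
Total = 4 x 3 = 12

12


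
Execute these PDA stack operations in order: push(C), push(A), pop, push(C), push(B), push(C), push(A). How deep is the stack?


Tracing stack operations:
  push(C) -> stack = [C], depth=1
  push(A) -> stack = [C,A], depth=2
  pop -> removed A, stack = [C], depth=1
  push(C) -> stack = [C,C], depth=2
  push(B) -> stack = [C,C,B], depth=3
  push(C) -> stack = [C,C,B,C], depth=4
  push(A) -> stack = [C,C,B,C,A], depth=5
Final depth = 5

5


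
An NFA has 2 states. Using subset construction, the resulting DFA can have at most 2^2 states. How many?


NFA has 2 states
Subset construction: each DFA state = subset of NFA states
Maximum subsets = 2^2
2^2 = 4

4


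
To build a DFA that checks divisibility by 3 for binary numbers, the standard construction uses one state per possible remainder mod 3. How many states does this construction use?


Divisibility by 3 is tracked via the remainder mod 3: 0, 1, ..., 2
The construction assigns one state to each remainder
Number of remainders = 3

3


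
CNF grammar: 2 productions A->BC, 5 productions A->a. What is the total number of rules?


CNF allows two rule forms:
  A -> BC (binary): 2 rules
  A -> a (terminal): 5 rules
Total = 2 + 5 = 7

7


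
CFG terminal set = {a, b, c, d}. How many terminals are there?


Terminal symbols: a, b, c, d
Counting each: a (#1), b (#2), c (#3), d (#4)
Total = 4

4


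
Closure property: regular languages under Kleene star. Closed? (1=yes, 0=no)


Regular languages are closed under:
- Union (DFA product construction)
- Intersection (DFA product construction)
- Complement (swap accept/reject states)
- Concatenation (NFA construction)
- Kleene star (NFA construction)
Kleene star is in this list
Therefore: closed

1


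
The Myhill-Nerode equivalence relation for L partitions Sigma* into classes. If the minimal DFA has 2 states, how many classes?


Myhill-Nerode theorem:
Number of equivalence classes = number of states in minimal DFA
Minimal DFA states = 2
Therefore equivalence classes = 2

2


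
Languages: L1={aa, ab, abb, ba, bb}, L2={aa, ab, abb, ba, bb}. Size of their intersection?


L1 = {aa, ab, abb, ba, bb}
L2 = {aa, ab, abb, ba, bb}
Checking each string in L1 against L2:
  'aa': in L2? Yes
  'ab': in L2? Yes
  'abb': in L2? Yes
  'ba': in L2? Yes
  'bb': in L2? Yes
Intersection = {aa, ab, abb, ba, bb}
|L1 ∩ L2| = 5

5


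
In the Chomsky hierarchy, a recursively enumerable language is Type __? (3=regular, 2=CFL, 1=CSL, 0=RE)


Chomsky hierarchy levels:
  Type 3: Regular (DFA/NFA/regex)
  Type 2: Context-free (PDA)
  Type 1: Context-sensitive
  Type 0: Recursively enumerable (TM)
'recursively enumerable' corresponds to Type 0

0


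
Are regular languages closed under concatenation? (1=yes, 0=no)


Regular languages are closed under all standard operations:
- Union: Yes (product construction)
- Intersection: Yes (product construction)
- Complement: Yes (swap accept/reject)
- Concatenation: Yes (NFA construction)
Operation: concatenation -> Closed

1


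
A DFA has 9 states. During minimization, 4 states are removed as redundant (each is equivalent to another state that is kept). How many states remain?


Original DFA: 9 states
Redundant states removed: 4
Minimized states = original - removed
= 9 - 4
= 5

5


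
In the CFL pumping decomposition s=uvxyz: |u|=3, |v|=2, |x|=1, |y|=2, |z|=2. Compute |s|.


|s| = |u| + |v| + |x| + |y| + |z|
= 3 + 2 + 1 + 2 + 2
= 5 + 1 + 4
= 6 + 4
= 10

10


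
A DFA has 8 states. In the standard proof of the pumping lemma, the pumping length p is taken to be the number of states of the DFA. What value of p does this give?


Pumping lemma for regular languages (standard proof):
Take p = |Q|, the number of DFA states.
Any string of length >= |Q| passes through |Q|+1 states while reading its first |Q| symbols,
so by pigeonhole some state repeats, giving the loop that can be pumped.
Here |Q| = 8
Therefore the proof uses p = 8

8


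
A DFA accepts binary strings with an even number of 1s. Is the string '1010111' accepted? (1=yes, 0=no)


DFA has 2 states: q_even (start, accept=yes) and q_odd
Processing string '1010111' character by character:
  Position 0: read '1', 1-count=1 -> q_odd
  Position 1: read '0', 1-count=1 -> q_odd (no change)
  Position 2: read '1', 1-count=2 -> q_even
  Position 3: read '0', 1-count=2 -> q_even (no change)
  Position 4: read '1', 1-count=3 -> q_odd
  Position 5: read '1', 1-count=4 -> q_even
  Position 6: read '1', 1-count=5 -> q_odd
Final state: q_odd, total 1s = 5 (odd); the DFA requires an even count -> reject

0


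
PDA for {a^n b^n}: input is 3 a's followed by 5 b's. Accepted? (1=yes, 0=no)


Language requires equal numbers of a's and b's
PDA pushes for each 'a', pops for each 'b'
Number of a's = 3
Number of b's = 5
3 != 5 -> Reject

0


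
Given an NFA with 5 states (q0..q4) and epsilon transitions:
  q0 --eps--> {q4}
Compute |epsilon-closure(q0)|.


Starting from q0
Initialize closure = {q0}
Follow epsilon from q0 -> add q4
Final closure: {q0, q4}
Size = 2

2


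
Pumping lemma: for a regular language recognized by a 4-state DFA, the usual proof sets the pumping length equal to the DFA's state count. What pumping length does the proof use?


Pumping lemma for regular languages (standard proof):
Take p = |Q|, the number of DFA states.
Any string of length >= |Q| passes through |Q|+1 states while reading its first |Q| symbols,
so by pigeonhole some state repeats, giving the loop that can be pumped.
Here |Q| = 4
Therefore the proof uses p = 4

4


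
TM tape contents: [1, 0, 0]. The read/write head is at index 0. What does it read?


Tape: [1, 0, 0]
Positions: 0 1 2
Values:    1 0 0
Head at position 0
tape[0] = 1

1


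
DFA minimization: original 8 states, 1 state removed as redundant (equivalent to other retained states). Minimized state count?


Original DFA: 8 states
Redundant states removed: 1
Minimized states = original - removed
= 8 - 1
= 7

7
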